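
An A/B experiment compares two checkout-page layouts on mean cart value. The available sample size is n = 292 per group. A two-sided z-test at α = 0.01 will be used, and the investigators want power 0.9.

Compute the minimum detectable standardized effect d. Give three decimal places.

Need Φ(δ − 2.576) = 0.9, so δ = 2.576 + 1.282 = 3.857.
(The second rejection-region term Φ(−δ − z_{α/2}) is negligible and dropped.)
δ = d·√(n/2) ⇒ d = δ/√(n/2) = 3.857/√(292/2) = 0.3192.

d ≈ 0.319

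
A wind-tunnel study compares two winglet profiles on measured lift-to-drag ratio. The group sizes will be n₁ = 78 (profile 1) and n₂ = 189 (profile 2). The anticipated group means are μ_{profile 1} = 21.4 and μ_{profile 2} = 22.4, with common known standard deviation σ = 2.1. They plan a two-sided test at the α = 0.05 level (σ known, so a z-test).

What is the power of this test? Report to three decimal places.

Standardized effect: d = |μ_{profile 1} − μ_{profile 2}| / σ = |21.4 − 22.4| / 2.1 = 0.4762
Noncentrality parameter: δ = d / √(1/n₁ + 1/n₂) = 0.4762 / √(1/78 + 1/189) = 3.5384
Critical value for a two-sided test at α = 0.05: z_{α/2} = 1.960.
Power = Φ(δ − 1.960) + Φ(−δ − 1.960) = Φ(1.578) + Φ(-5.498) = 0.9428 + 0.0000 = 0.9428.

Power ≈ 0.943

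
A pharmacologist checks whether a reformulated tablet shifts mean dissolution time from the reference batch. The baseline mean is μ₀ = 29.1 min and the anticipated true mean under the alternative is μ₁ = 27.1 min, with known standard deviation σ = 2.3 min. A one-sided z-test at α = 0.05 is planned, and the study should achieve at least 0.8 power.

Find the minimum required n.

Standardized effect: d = |μ₁ − μ₀| / σ = |27.1 − 29.1| / 2.3 = 0.8696
For power 0.8 need Φ(δ − z_{0.05}) = 0.8, so δ = z_{0.05} + z_{0.20} = 1.645 + 0.842 = 2.486.
δ = d·√n ⇒ n = (δ/d)² = (2.486 / 0.8696)² = 8.18.
Rounding up, n = 9.

n = 9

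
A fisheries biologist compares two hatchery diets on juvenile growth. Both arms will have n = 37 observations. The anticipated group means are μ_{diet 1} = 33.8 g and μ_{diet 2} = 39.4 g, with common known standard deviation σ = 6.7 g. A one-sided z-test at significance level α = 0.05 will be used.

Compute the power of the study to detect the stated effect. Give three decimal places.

Standardized effect: d = |μ_{diet 1} − μ_{diet 2}| / σ = |33.8 − 39.4| / 6.7 = 0.8358
Noncentrality parameter: δ = d·√(n/2) = 0.8358 × √(37/2) = 3.5950
One-sided α = 0.05 → critical value z_{0.05} = 1.645.
Power = P(Z > 1.645 − δ) = Φ(1.950) = 0.9744.

Power ≈ 0.974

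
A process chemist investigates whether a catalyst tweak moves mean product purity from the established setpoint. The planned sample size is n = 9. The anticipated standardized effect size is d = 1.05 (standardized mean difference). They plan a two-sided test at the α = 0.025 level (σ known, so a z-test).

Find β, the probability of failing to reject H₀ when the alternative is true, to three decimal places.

Noncentrality parameter: δ = d·√n = 1.05 × √9 = 3.1500
Critical value for a two-sided test at α = 0.025: z_{α/2} = 2.241.
Power = Φ(δ − 2.241) + Φ(−δ − 2.241) = Φ(0.909) + Φ(-5.391) = 0.8182 + 0.0000 = 0.8182.
Type II error: β = 1 − power = 1 − 0.8182 = 0.1818.

β ≈ 0.182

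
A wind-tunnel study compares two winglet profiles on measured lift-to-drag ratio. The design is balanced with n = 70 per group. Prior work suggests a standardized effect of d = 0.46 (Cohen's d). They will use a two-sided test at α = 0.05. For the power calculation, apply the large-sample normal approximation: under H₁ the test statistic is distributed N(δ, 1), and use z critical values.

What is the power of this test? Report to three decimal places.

Power ≈ 0.777

Noncentrality parameter: δ = d·√(n/2) = 0.46 × √(70/2) = 2.7214
Two-sided α = 0.05 → critical value z_{0.025} = 1.960.
Power = Φ(δ − 1.960) + Φ(−δ − 1.960) = Φ(0.761) + Φ(-4.681) = 0.7768 + 0.0000 = 0.7768.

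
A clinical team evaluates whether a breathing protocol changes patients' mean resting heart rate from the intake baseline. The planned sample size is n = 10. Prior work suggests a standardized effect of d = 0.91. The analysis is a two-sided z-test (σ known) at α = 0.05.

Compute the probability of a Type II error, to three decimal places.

β ≈ 0.179

Noncentrality parameter: λ = d·√n = 0.91 × √10 = 2.8777
Two-sided α = 0.05 → critical value z_{0.025} = 1.960.
Power = Φ(λ − 1.960) + Φ(−λ − 1.960) = Φ(0.918) + Φ(-4.838) = 0.8206 + 0.0000 = 0.8206.
Type II error: β = 1 − power = 1 − 0.8206 = 0.1794.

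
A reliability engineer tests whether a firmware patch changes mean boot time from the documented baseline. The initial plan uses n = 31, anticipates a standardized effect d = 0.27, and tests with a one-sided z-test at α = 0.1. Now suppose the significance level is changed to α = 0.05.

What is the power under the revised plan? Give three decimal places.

δ = d·√n = 0.27 × √31 = 1.5033 (unchanged). New critical value: z_{0.05} = 1.645.
Revised power = Φ(δ − 1.645) = Φ(-0.142) = 0.4437.

Power ≈ 0.444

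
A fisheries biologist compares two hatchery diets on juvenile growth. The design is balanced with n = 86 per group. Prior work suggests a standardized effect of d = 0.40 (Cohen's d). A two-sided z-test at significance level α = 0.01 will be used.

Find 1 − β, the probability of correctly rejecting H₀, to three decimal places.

Power ≈ 0.519

Noncentrality parameter: δ = d·√(n/2) = 0.40 × √(86/2) = 2.6230
Two-sided α = 0.01 → critical value z_{0.005} = 2.576.
Power = Φ(δ − 2.576) + Φ(−δ − 2.576) = Φ(0.047) + Φ(-5.199) = 0.5188 + 0.0000 = 0.5188.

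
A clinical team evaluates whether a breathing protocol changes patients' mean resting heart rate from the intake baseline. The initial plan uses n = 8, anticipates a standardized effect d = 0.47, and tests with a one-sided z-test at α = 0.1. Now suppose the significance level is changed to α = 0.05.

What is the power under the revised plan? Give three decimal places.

Power ≈ 0.376

δ = d·√n = 0.47 × √8 = 1.3294 (unchanged). New critical value: z_{0.05} = 1.645.
Revised power = Φ(δ − 1.645) = Φ(-0.315) = 0.3762.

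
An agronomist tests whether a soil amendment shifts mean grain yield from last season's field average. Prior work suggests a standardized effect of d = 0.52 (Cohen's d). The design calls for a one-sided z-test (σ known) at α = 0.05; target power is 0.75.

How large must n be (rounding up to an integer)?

For power 0.75 need Φ(δ − z_{0.05}) = 0.75, so δ = z_{0.05} + z_{0.25} = 1.645 + 0.674 = 2.319.
δ = d·√n ⇒ n = (δ/d)² = (2.319 / 0.52)² = 19.89.
Rounding up, n = 20.

n = 20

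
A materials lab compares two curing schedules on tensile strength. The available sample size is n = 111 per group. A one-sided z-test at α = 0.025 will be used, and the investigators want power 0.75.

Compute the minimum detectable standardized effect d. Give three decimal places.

Required noncentrality: δ = z_{0.025} + z_{0.25} = 1.960 + 0.674 = 2.634.
δ = d·√(n/2) ⇒ d = δ/√(n/2) = 2.634/√(111/2) = 0.3536.

d ≈ 0.354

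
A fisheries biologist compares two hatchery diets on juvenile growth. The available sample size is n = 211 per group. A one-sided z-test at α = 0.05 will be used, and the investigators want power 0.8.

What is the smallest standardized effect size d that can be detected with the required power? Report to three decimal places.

Required noncentrality: δ = z_{0.05} + z_{0.20} = 1.645 + 0.842 = 2.486.
δ = d·√(n/2) ⇒ d = δ/√(n/2) = 2.486/√(211/2) = 0.2421.

d ≈ 0.242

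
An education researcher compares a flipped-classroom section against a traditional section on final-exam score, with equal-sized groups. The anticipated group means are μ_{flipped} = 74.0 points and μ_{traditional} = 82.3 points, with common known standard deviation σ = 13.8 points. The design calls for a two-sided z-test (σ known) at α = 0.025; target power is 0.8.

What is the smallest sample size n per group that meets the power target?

n = 53 per group

Standardized effect: d = |μ_{flipped} − μ_{traditional}| / σ = |74.0 − 82.3| / 13.8 = 0.6014
For power 0.8 need Φ(δ − z_{0.0125}) = 0.8, so δ = z_{0.0125} + z_{0.20} = 2.241 + 0.842 = 3.083.
(Ignoring the negligible lower-tail rejection probability gives the usual closed-form inversion.)
δ = d·√(n/2) ⇒ n = 2(δ/d)² = 2 × (3.083 / 0.6014)² = 52.55.
Round up to the next whole unit.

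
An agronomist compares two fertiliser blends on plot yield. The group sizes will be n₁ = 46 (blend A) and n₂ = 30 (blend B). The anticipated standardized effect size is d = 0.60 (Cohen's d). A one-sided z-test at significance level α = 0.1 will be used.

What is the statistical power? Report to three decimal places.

Noncentrality parameter: δ = d / √(1/n₁ + 1/n₂) = 0.60 / √(1/46 + 1/30) = 2.5567
One-sided α = 0.1 → critical value z_{0.1} = 1.282.
Power = P(Z > 1.282 − δ) = Φ(1.275) = 0.8989.

Power ≈ 0.899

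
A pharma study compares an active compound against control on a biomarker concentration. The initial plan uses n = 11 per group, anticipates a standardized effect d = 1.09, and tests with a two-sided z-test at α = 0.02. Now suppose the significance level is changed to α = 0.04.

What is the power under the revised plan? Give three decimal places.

Power ≈ 0.692

δ = d·√(n/2) = 1.09 × √(11/2) = 2.5563 (unchanged). New critical value: z_{0.02} = 2.054.
Revised power = Φ(δ − 2.054) + Φ(−δ − 2.054) = Φ(0.503) + Φ(-4.610) = 0.6924 + 0.0000 = 0.6924.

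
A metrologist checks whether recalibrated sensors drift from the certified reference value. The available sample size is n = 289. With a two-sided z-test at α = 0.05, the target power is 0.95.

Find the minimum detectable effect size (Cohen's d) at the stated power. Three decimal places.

d ≈ 0.212

Required noncentrality: δ = z_{0.025} + z_{0.05} = 1.960 + 1.645 = 3.605.
(The second rejection-region term Φ(−δ − z_{α/2}) is negligible and dropped.)
δ = d·√n ⇒ d = δ/√n = 3.605/√289 = 0.2120.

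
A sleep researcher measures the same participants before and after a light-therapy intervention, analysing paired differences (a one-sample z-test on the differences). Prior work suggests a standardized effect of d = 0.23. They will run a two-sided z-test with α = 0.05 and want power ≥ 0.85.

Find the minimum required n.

n = 170

For power 0.85 need Φ(δ − z_{0.025}) = 0.85, so δ = z_{0.025} + z_{0.15} = 1.960 + 1.036 = 2.996.
(For δ > 0 the lower-tail rejection region contributes negligibly to power, so the one-term inversion is standard.)
δ = d·√n ⇒ n = (δ/d)² = (2.996 / 0.23)² = 169.72.
Rounding up, n = 170.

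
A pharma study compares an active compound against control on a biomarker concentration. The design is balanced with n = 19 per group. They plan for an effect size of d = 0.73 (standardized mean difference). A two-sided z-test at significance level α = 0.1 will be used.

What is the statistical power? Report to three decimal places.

Noncentrality parameter: δ = d·√(n/2) = 0.73 × √(19/2) = 2.2500
Two-sided α = 0.1 → critical value z_{0.05} = 1.645.
Power = Φ(δ − 1.645) + Φ(−δ − 1.645) = Φ(0.605) + Φ(-3.895) = 0.7275 + 0.0000 = 0.7275.

Power ≈ 0.728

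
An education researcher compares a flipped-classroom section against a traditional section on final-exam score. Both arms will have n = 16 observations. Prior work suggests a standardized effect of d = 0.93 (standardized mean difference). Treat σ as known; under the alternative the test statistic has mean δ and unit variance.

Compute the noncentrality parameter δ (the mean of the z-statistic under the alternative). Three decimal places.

δ ≈ 2.630

The noncentrality parameter scales effect size by the design's sample-size factor: δ = d·√(n/2) = 0.93 × √(16/2) = 2.6304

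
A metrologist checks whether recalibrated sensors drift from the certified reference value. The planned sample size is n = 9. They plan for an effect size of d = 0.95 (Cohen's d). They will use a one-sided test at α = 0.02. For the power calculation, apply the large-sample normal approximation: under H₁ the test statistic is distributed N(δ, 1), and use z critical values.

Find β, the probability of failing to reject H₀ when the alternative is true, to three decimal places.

β ≈ 0.213

Noncentrality parameter: δ = d·√n = 0.95 × √9 = 2.8500
Critical value for a one-sided test at α = 0.02: z_α = 2.054.
Power = Φ(δ − 2.054) = Φ(0.796) = 0.7871.
Type II error: β = 1 − power = 1 − 0.7871 = 0.2129.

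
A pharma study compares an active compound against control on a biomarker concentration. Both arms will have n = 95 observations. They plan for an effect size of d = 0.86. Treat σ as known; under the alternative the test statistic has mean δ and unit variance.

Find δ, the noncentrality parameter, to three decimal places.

The noncentrality parameter scales effect size by the design's sample-size factor: δ = d·√(n/2) = 0.86 × √(95/2) = 5.9271

δ ≈ 5.927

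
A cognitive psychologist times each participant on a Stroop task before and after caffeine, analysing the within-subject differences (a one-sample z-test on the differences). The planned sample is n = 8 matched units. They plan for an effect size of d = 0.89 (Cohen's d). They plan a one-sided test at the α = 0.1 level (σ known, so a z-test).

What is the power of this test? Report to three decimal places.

Noncentrality parameter: δ = d·√n = 0.89 × √8 = 2.5173
One-sided α = 0.1 → critical value z_{0.1} = 1.282.
Power = Φ(δ − 1.282) = Φ(1.236) = 0.8917.

Power ≈ 0.892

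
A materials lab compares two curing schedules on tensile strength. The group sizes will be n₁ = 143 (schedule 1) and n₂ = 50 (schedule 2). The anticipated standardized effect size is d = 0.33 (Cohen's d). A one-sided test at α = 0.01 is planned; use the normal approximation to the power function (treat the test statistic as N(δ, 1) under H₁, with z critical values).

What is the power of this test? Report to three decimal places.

Noncentrality parameter: δ = d / √(1/n₁ + 1/n₂) = 0.33 / √(1/143 + 1/50) = 2.0086
One-sided α = 0.01 → critical value z_{0.01} = 2.326.
Power = Φ(δ − 2.326) = Φ(-0.318) = 0.3753.

Power ≈ 0.375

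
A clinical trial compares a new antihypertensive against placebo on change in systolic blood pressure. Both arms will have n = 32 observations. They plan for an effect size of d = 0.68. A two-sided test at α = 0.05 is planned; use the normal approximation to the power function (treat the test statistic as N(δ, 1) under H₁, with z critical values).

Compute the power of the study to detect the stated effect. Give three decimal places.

Noncentrality parameter: λ = d·√(n/2) = 0.68 × √(32/2) = 2.7200
Two-sided α = 0.05 → critical value z_{0.025} = 1.960.
Power = Φ(λ − 1.960) + Φ(−λ − 1.960) = Φ(0.760) + Φ(-4.680) = 0.7764 + 0.0000 = 0.7764.

Power ≈ 0.776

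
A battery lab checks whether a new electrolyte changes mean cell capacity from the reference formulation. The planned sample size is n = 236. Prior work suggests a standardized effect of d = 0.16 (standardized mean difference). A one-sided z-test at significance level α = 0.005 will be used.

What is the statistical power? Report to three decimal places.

Noncentrality parameter: δ = d·√n = 0.16 × √236 = 2.4580
Critical value for a one-sided test at α = 0.005: z_α = 2.576.
Power = Φ(δ − 2.576) = Φ(-0.118) = 0.4531.

Power ≈ 0.453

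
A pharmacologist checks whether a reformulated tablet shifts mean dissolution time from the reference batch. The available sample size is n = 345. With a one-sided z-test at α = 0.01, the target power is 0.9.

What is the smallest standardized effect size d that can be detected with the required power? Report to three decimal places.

d ≈ 0.194

Required noncentrality: δ = z_{0.01} + z_{0.10} = 2.326 + 1.282 = 3.608.
δ = d·√n ⇒ d = δ/√n = 3.608/√345 = 0.1942.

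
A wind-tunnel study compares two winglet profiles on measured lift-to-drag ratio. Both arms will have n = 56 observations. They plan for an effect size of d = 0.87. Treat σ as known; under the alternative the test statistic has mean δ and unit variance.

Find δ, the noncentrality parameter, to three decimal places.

δ ≈ 4.604

The noncentrality parameter scales effect size by the design's sample-size factor: δ = d·√(n/2) = 0.87 × √(56/2) = 4.6036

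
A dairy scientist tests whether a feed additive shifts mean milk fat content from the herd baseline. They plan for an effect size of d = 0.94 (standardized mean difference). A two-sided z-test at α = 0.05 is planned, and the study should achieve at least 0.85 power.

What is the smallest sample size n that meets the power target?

n = 11

Set Φ(δ − 1.960) = 0.85; then δ − 1.960 = Φ⁻¹(0.85) = 1.036, giving δ = 2.996.
(The Φ(−δ − z_{α/2}) term is vanishingly small for δ > 0 and is dropped in the standard sample-size formula.)
δ = d·√n ⇒ n = (δ/d)² = (2.996 / 0.94)² = 10.16.
Round up to the next whole unit.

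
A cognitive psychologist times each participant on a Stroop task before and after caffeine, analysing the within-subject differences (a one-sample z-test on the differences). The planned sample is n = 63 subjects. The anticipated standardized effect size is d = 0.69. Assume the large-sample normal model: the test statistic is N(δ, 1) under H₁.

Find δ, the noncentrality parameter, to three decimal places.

δ ≈ 5.477

The noncentrality parameter scales effect size by the design's sample-size factor: δ = d·√n = 0.69 × √63 = 5.4767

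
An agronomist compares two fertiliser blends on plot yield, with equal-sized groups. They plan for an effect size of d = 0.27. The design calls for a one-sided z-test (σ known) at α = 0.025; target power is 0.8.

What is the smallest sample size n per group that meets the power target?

n = 216 per group

Set Φ(δ − 1.960) = 0.8; then δ − 1.960 = Φ⁻¹(0.8) = 0.842, giving δ = 2.802.
δ = d·√(n/2) ⇒ n = 2(δ/d)² = 2 × (2.802 / 0.27)² = 215.33.
Round up to the next whole unit.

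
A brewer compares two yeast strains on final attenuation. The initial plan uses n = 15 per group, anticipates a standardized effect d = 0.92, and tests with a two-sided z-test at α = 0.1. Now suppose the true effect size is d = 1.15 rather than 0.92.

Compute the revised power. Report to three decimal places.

Power ≈ 0.934

With d = 1.15: δ = d·√(n/2) = 1.15 × √(15/2) = 3.1494. Critical value z_{0.05} = 1.645.
Revised power = Φ(δ − 1.645) + Φ(−δ − 1.645) = Φ(1.505) + Φ(-4.794) = 0.9338 + 0.0000 = 0.9338.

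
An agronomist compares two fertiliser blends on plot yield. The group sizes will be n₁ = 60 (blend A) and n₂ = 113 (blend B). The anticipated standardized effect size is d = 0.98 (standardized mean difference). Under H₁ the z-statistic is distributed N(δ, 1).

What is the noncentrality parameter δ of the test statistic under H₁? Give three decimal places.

δ ≈ 6.135

δ = d / √(1/n₁ + 1/n₂) = 0.98 / √(1/60 + 1/113) = 6.1350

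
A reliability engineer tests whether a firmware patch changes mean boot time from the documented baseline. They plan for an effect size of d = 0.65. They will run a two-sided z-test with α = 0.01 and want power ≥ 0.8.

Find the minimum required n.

n = 28

For power 0.8 need Φ(δ − z_{0.005}) = 0.8, so δ = z_{0.005} + z_{0.20} = 2.576 + 0.842 = 3.417.
(Ignoring the negligible lower-tail rejection probability gives the usual closed-form inversion.)
δ = d·√n ⇒ n = (δ/d)² = (3.417 / 0.65)² = 27.64.
Round up to the next whole unit.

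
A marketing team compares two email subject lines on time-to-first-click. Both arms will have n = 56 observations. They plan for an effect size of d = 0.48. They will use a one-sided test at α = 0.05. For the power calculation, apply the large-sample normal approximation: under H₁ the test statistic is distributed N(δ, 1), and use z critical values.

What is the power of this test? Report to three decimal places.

Noncentrality parameter: δ = d·√(n/2) = 0.48 × √(56/2) = 2.5399
One-sided α = 0.05 → critical value z_{0.05} = 1.645.
Power = P(Z > 1.645 − δ) = Φ(0.895) = 0.8146.

Power ≈ 0.815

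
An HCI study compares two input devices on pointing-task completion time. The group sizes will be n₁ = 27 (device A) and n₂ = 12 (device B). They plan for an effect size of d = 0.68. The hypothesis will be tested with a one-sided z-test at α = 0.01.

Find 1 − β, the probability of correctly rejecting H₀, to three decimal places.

Noncentrality parameter: δ = d / √(1/n₁ + 1/n₂) = 0.68 / √(1/27 + 1/12) = 1.9600
One-sided α = 0.01 → critical value z_{0.01} = 2.326.
Power = Φ(δ − 2.326) = Φ(-0.366) = 0.3570.

Power ≈ 0.357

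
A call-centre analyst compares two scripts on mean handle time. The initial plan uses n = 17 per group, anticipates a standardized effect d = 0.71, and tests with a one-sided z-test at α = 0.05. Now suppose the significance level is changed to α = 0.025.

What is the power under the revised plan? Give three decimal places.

Power ≈ 0.544

δ = d·√(n/2) = 0.71 × √(17/2) = 2.0700 (unchanged). New critical value: z_{0.025} = 1.960.
Revised power = Φ(δ − 1.960) = Φ(0.110) = 0.5438.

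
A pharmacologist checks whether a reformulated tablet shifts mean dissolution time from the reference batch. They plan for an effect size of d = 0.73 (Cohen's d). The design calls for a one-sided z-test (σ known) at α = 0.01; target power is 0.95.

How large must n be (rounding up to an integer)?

n = 30

Set Φ(δ − 2.326) = 0.95; then δ − 2.326 = Φ⁻¹(0.95) = 1.645, giving δ = 3.971.
δ = d·√n ⇒ n = (δ/d)² = (3.971 / 0.73)² = 29.59.
Round up to the next whole unit.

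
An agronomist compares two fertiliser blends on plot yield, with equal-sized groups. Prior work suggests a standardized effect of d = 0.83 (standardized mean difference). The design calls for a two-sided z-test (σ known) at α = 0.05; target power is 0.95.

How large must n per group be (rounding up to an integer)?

n = 38 per group

For power 0.95 need Φ(δ − z_{0.025}) = 0.95, so δ = z_{0.025} + z_{0.05} = 1.960 + 1.645 = 3.605.
(For δ > 0 the lower-tail rejection region contributes negligibly to power, so the one-term inversion is standard.)
δ = d·√(n/2) ⇒ n = 2(δ/d)² = 2 × (3.605 / 0.83)² = 37.73.
Round up to the next whole unit.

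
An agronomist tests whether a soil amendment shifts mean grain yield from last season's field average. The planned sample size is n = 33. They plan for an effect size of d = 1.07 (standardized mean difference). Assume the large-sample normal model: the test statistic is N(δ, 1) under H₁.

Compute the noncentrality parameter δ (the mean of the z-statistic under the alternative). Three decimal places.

δ ≈ 6.147

The noncentrality parameter scales effect size by the design's sample-size factor: δ = d·√n = 1.07 × √33 = 6.1467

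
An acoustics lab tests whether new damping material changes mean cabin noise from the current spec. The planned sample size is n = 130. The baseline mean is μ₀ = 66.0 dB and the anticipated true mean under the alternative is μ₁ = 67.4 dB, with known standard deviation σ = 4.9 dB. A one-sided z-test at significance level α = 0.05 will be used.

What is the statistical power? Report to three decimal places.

Standardized effect: d = |μ₁ − μ₀| / σ = |67.4 − 66.0| / 4.9 = 0.2857
Noncentrality parameter: δ = d·√n = 0.2857 × √130 = 3.2576
One-sided α = 0.05 → critical value z_{0.05} = 1.645.
Power = Φ(δ − 1.645) = Φ(1.613) = 0.9466.

Power ≈ 0.947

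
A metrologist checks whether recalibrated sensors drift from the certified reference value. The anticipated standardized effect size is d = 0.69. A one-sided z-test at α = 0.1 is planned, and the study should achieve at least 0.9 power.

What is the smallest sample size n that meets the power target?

For power 0.9 need Φ(δ − z_{0.1}) = 0.9, so δ = z_{0.1} + z_{0.10} = 1.282 + 1.282 = 2.563.
δ = d·√n ⇒ n = (δ/d)² = (2.563 / 0.69)² = 13.80.
Rounding up, n = 14.

n = 14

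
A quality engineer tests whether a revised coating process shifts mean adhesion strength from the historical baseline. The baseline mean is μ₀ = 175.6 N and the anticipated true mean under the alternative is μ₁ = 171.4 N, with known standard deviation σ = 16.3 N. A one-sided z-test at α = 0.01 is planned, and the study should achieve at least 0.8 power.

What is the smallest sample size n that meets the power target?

Standardized effect: d = |μ₁ − μ₀| / σ = |171.4 − 175.6| / 16.3 = 0.2577
For power 0.8 need Φ(δ − z_{0.01}) = 0.8, so δ = z_{0.01} + z_{0.20} = 2.326 + 0.842 = 3.168.
δ = d·√n ⇒ n = (δ/d)² = (3.168 / 0.2577)² = 151.16.
Rounding up, n = 152.

n = 152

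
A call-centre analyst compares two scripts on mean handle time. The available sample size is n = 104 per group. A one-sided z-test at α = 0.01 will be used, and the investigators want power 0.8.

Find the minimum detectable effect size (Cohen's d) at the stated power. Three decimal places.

Required noncentrality: δ = z_{0.01} + z_{0.20} = 2.326 + 0.842 = 3.168.
δ = d·√(n/2) ⇒ d = δ/√(n/2) = 3.168/√(104/2) = 0.4393.

d ≈ 0.439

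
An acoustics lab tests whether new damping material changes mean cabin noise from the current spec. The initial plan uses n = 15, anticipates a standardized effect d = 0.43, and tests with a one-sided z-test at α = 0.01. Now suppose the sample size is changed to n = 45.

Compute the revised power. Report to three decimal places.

With n = 45: δ = d·√n = 0.43 × √45 = 2.8845. Critical value z_{0.01} = 2.326.
Revised power = Φ(δ − 2.326) = Φ(0.558) = 0.7116.

Power ≈ 0.712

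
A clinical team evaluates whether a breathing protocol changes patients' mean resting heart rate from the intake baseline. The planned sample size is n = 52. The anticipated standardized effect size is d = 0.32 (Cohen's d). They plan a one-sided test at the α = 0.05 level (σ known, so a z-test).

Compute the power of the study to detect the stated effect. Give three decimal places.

Noncentrality parameter: δ = d·√n = 0.32 × √52 = 2.3076
One-sided α = 0.05 → critical value z_{0.05} = 1.645.
Power = Φ(δ − 1.645) = Φ(0.663) = 0.7462.

Power ≈ 0.746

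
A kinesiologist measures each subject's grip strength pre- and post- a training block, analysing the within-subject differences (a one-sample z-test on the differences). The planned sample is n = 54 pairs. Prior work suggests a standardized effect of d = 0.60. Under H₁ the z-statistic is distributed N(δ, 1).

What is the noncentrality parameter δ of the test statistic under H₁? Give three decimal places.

The noncentrality parameter scales effect size by the design's sample-size factor: δ = d·√n = 0.60 × √54 = 4.4091

δ ≈ 4.409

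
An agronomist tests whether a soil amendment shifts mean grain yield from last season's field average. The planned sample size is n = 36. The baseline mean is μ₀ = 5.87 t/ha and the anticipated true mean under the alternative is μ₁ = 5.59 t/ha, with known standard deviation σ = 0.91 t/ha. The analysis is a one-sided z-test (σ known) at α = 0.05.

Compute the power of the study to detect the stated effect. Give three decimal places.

Standardized effect: d = |μ₁ − μ₀| / σ = |5.59 − 5.87| / 0.91 = 0.3077
Noncentrality parameter: λ = d·√n = 0.3077 × √36 = 1.8462
Critical value for a one-sided test at α = 0.05: z_α = 1.645.
Power = Φ(λ − 1.645) = Φ(0.201) = 0.5798.

Power ≈ 0.580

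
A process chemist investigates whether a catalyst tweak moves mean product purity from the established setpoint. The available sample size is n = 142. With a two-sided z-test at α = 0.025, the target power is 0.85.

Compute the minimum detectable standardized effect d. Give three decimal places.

d ≈ 0.275

Need Φ(δ − 2.241) = 0.85, so δ = 2.241 + 1.036 = 3.278.
(The second rejection-region term Φ(−δ − z_{α/2}) is negligible and dropped.)
δ = d·√n ⇒ d = δ/√n = 3.278/√142 = 0.2751.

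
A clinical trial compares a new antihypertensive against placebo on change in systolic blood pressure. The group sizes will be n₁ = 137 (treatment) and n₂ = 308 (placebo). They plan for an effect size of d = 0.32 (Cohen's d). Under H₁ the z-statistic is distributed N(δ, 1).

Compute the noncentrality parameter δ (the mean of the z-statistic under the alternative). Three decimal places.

δ = d / √(1/n₁ + 1/n₂) = 0.32 / √(1/137 + 1/308) = 3.1161

δ ≈ 3.116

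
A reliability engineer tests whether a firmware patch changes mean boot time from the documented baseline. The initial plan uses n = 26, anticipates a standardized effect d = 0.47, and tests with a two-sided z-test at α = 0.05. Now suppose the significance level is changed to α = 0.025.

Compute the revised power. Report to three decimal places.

Power ≈ 0.562

δ = d·√n = 0.47 × √26 = 2.3965 (unchanged). New critical value: z_{0.0125} = 2.241.
Revised power = Φ(δ − 2.241) + Φ(−δ − 2.241) = Φ(0.155) + Φ(-4.638) = 0.5616 + 0.0000 = 0.5616.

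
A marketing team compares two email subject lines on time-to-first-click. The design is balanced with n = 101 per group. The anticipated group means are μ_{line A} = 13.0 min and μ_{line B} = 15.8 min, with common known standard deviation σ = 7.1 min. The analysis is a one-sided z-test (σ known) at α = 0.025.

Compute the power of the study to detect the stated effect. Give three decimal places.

Standardized effect: d = |μ_{line A} − μ_{line B}| / σ = |13.0 − 15.8| / 7.1 = 0.3944
Noncentrality parameter: δ = d·√(n/2) = 0.3944 × √(101/2) = 2.8025
Critical value for a one-sided test at α = 0.025: z_α = 1.960.
Power = Φ(δ − 1.960) = Φ(0.843) = 0.8003.

Power ≈ 0.800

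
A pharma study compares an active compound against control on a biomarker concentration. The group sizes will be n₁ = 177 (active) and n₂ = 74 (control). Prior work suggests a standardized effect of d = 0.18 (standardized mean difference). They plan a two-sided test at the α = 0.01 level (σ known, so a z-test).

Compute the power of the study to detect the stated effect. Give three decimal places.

Noncentrality parameter: δ = d / √(1/n₁ + 1/n₂) = 0.18 / √(1/177 + 1/74) = 1.3003
Two-sided α = 0.01 → critical value z_{0.005} = 2.576.
Power = Φ(δ − 2.576) + Φ(−δ − 2.576) = Φ(-1.276) + Φ(-3.876) = 0.1011 + 0.0001 = 0.1011.

Power ≈ 0.101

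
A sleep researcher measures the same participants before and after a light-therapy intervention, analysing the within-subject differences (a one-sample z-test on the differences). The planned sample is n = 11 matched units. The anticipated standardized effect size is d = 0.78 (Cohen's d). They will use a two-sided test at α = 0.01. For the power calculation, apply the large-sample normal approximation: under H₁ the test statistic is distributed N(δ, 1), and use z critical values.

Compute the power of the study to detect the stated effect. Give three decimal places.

Noncentrality parameter: δ = d·√n = 0.78 × √11 = 2.5870
Two-sided α = 0.01 → critical value z_{0.005} = 2.576.
Power = Φ(δ − 2.576) + Φ(−δ − 2.576) = Φ(0.011) + Φ(-5.163) = 0.5044 + 0.0000 = 0.5044.

Power ≈ 0.504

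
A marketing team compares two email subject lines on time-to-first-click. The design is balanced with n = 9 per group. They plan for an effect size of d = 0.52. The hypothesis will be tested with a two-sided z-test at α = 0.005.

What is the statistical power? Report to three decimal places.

Noncentrality parameter: δ = d·√(n/2) = 0.52 × √(9/2) = 1.1031
Critical value for a two-sided test at α = 0.005: z_{α/2} = 2.807.
Power = Φ(δ − 2.807) + Φ(−δ − 2.807) = Φ(-1.704) + Φ(-3.910) = 0.0442 + 0.0000 = 0.0442.

Power ≈ 0.044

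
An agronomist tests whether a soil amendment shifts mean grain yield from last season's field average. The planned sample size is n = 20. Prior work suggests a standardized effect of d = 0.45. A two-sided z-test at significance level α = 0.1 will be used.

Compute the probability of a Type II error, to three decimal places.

Noncentrality parameter: δ = d·√n = 0.45 × √20 = 2.0125
Two-sided α = 0.1 → critical value z_{0.05} = 1.645.
Power = Φ(δ − 1.645) + Φ(−δ − 1.645) = Φ(0.368) + Φ(-3.657) = 0.6434 + 0.0001 = 0.6435.
Type II error: β = 1 − power = 1 − 0.6435 = 0.3565.

β ≈ 0.356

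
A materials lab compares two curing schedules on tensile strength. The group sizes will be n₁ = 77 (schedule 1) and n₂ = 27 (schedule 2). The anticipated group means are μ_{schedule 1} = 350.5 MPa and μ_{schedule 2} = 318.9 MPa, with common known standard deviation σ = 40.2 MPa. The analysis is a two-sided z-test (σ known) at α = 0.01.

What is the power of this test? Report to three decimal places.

Standardized effect: d = |μ_{schedule 1} − μ_{schedule 2}| / σ = |350.5 − 318.9| / 40.2 = 0.7861
Noncentrality parameter: λ = d / √(1/n₁ + 1/n₂) = 0.7861 / √(1/77 + 1/27) = 3.5146
Two-sided α = 0.01 → critical value z_{0.005} = 2.576.
Power = Φ(λ − 2.576) + Φ(−λ − 2.576) = Φ(0.939) + Φ(-6.090) = 0.8261 + 0.0000 = 0.8261.

Power ≈ 0.826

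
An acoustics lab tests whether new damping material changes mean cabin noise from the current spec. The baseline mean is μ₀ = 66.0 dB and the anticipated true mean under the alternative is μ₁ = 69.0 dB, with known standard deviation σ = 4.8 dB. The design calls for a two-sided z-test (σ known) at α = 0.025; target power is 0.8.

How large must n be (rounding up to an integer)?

n = 25

Standardized effect: d = |μ₁ − μ₀| / σ = |69.0 − 66.0| / 4.8 = 0.6250
For power 0.8 need Φ(δ − z_{0.0125}) = 0.8, so δ = z_{0.0125} + z_{0.20} = 2.241 + 0.842 = 3.083.
(The Φ(−δ − z_{α/2}) term is vanishingly small for δ > 0 and is dropped in the standard sample-size formula.)
δ = d·√n ⇒ n = (δ/d)² = (3.083 / 0.6250)² = 24.33.
Rounding up, n = 25.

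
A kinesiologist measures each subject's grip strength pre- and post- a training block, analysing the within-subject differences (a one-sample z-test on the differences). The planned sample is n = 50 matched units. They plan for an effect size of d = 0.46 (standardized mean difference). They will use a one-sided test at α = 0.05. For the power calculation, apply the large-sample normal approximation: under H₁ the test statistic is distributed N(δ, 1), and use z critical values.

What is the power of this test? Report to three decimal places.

Noncentrality parameter: δ = d·√n = 0.46 × √50 = 3.2527
Critical value for a one-sided test at α = 0.05: z_α = 1.645.
Power = Φ(δ − 1.645) = Φ(1.608) = 0.9461.

Power ≈ 0.946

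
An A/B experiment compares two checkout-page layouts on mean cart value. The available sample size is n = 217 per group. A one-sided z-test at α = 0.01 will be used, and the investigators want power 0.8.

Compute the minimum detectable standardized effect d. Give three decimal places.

d ≈ 0.304

Need Φ(δ − 2.326) = 0.8, so δ = 2.326 + 0.842 = 3.168.
δ = d·√(n/2) ⇒ d = δ/√(n/2) = 3.168/√(217/2) = 0.3041.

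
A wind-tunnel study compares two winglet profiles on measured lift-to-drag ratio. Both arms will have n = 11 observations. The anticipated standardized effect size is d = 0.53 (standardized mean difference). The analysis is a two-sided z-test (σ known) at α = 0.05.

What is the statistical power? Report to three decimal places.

Noncentrality parameter: δ = d·√(n/2) = 0.53 × √(11/2) = 1.2430
Critical value for a two-sided test at α = 0.05: z_{α/2} = 1.960.
Power = Φ(δ − 1.960) + Φ(−δ − 1.960) = Φ(-0.717) + Φ(-3.203) = 0.2367 + 0.0007 = 0.2374.

Power ≈ 0.237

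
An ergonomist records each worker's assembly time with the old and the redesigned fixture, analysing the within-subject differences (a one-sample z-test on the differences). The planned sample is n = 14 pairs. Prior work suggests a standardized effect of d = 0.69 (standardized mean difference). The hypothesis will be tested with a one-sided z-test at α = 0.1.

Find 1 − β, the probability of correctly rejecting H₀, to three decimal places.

Power ≈ 0.903

Noncentrality parameter: δ = d·√n = 0.69 × √14 = 2.5817
Critical value for a one-sided test at α = 0.1: z_α = 1.282.
Power = Φ(δ − 1.282) = Φ(1.300) = 0.9032.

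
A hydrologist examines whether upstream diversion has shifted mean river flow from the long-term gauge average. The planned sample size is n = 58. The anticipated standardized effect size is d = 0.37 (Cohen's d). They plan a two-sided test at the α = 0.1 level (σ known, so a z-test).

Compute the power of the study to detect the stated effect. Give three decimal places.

Power ≈ 0.880

Noncentrality parameter: δ = d·√n = 0.37 × √58 = 2.8178
Critical value for a two-sided test at α = 0.1: z_{α/2} = 1.645.
Power = Φ(δ − 1.645) + Φ(−δ − 1.645) = Φ(1.173) + Φ(-4.463) = 0.8796 + 0.0000 = 0.8796.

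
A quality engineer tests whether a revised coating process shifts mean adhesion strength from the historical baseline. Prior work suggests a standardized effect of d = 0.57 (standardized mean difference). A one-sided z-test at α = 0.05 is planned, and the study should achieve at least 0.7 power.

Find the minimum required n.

n = 15

For power 0.7 need Φ(δ − z_{0.05}) = 0.7, so δ = z_{0.05} + z_{0.30} = 1.645 + 0.524 = 2.169.
δ = d·√n ⇒ n = (δ/d)² = (2.169 / 0.57)² = 14.48.
Rounding up, n = 15.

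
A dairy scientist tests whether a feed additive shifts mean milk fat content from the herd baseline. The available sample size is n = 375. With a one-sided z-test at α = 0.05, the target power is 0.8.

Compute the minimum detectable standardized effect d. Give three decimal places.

d ≈ 0.128

Required noncentrality: δ = z_{0.05} + z_{0.20} = 1.645 + 0.842 = 2.486.
δ = d·√n ⇒ d = δ/√n = 2.486/√375 = 0.1284.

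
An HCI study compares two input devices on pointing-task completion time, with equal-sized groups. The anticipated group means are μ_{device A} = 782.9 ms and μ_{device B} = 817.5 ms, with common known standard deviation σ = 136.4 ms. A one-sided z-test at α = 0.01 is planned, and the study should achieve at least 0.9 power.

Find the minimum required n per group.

Standardized effect: d = |μ_{device A} − μ_{device B}| / σ = |782.9 − 817.5| / 136.4 = 0.2537
For power 0.9 need Φ(δ − z_{0.01}) = 0.9, so δ = z_{0.01} + z_{0.10} = 2.326 + 1.282 = 3.608.
δ = d·√(n/2) ⇒ n = 2(δ/d)² = 2 × (3.608 / 0.2537)² = 404.59.
Round up to the next whole unit.

n = 405 per group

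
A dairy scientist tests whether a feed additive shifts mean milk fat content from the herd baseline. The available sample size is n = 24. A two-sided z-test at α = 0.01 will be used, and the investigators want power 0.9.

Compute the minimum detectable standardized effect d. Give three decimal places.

Need Φ(δ − 2.576) = 0.9, so δ = 2.576 + 1.282 = 3.857.
(The second rejection-region term Φ(−δ − z_{α/2}) is negligible and dropped.)
δ = d·√n ⇒ d = δ/√n = 3.857/√24 = 0.7874.

d ≈ 0.787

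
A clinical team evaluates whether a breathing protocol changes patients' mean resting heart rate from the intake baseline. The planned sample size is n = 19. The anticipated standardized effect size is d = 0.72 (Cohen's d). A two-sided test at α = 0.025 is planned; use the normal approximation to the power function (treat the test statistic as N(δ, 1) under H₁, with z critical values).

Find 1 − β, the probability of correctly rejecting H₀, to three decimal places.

Power ≈ 0.815

Noncentrality parameter: δ = d·√n = 0.72 × √19 = 3.1384
Critical value for a two-sided test at α = 0.025: z_{α/2} = 2.241.
Power = Φ(δ − 2.241) + Φ(−δ − 2.241) = Φ(0.897) + Φ(-5.380) = 0.8151 + 0.0000 = 0.8151.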